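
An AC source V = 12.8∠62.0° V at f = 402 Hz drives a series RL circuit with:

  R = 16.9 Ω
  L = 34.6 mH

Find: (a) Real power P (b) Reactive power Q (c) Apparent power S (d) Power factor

Step 1 — Angular frequency: ω = 2π·f = 2π·402 = 2526 rad/s.
Step 2 — Component impedances:
  R: Z = R = 16.9 Ω
  L: Z = jωL = j·2526·0.0346 = 0 + j87.39 Ω
Step 3 — Series combination: Z_total = R + L = 16.9 + j87.39 Ω = 89.01∠79.1° Ω.
Step 4 — Source phasor: V = 12.8∠62.0° V = 6.009 + j11.3 V.
Step 5 — Current: I = V / Z = 0.1375 - j0.04218 A = 0.1438∠-17.1° A.
Step 6 — Complex power: S = V·I* = 0.3495 + j1.807 VA.
Step 7 — Real power: P = Re(S) = 0.3495 W.
Step 8 — Reactive power: Q = Im(S) = 1.807 VAR.
Step 9 — Apparent power: |S| = 1.841 VA.
Step 10 — Power factor: PF = P/|S| = 0.1899 (lagging).

(a) P = 0.3495 W  (b) Q = 1.807 VAR  (c) S = 1.841 VA  (d) PF = 0.1899 (lagging)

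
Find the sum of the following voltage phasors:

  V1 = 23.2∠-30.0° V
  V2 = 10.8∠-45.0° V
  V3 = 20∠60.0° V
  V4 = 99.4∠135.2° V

Step 1 — Convert each phasor to rectangular form:
  V1 = 23.2·(cos(-30.0°) + j·sin(-30.0°)) = 20.09 - j11.6 V
  V2 = 10.8·(cos(-45.0°) + j·sin(-45.0°)) = 7.637 - j7.637 V
  V3 = 20·(cos(60.0°) + j·sin(60.0°)) = 10 + j17.32 V
  V4 = 99.4·(cos(135.2°) + j·sin(135.2°)) = -70.53 + j70.04 V
Step 2 — Sum components: V_total = -32.8 + j68.12 V.
Step 3 — Convert to polar: |V_total| = 75.61 V, ∠V_total = 115.7°.

V_total = 75.61∠115.7° V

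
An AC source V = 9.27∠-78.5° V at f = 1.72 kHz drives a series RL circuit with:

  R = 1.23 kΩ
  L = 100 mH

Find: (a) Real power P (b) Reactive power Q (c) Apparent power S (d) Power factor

Step 1 — Angular frequency: ω = 2π·f = 2π·1720 = 1.081e+04 rad/s.
Step 2 — Component impedances:
  R: Z = R = 1230 Ω
  L: Z = jωL = j·1.081e+04·0.1 = 0 + j1081 Ω
Step 3 — Series combination: Z_total = R + L = 1230 + j1081 Ω = 1637∠41.3° Ω.
Step 4 — Source phasor: V = 9.27∠-78.5° V = 1.848 - j9.084 V.
Step 5 — Current: I = V / Z = -0.002814 - j0.004913 A = 0.005662∠-119.8° A.
Step 6 — Complex power: S = V·I* = 0.03943 + j0.03464 VA.
Step 7 — Real power: P = Re(S) = 0.03943 W.
Step 8 — Reactive power: Q = Im(S) = 0.03464 VAR.
Step 9 — Apparent power: |S| = 0.05248 VA.
Step 10 — Power factor: PF = P/|S| = 0.7512 (lagging).

(a) P = 0.03943 W  (b) Q = 0.03464 VAR  (c) S = 0.05248 VA  (d) PF = 0.7512 (lagging)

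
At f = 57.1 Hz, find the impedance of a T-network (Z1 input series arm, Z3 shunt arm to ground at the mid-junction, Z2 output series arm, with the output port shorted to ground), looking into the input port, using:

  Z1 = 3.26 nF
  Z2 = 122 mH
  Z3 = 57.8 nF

Step 1 — Angular frequency: ω = 2π·f = 2π·57.1 = 358.8 rad/s.
Step 2 — Component impedances:
  Z1: Z = 1/(jωC) = -j/(ω·C) = 0 - j8.55e+05 Ω
  Z2: Z = jωL = j·358.8·0.122 = 0 + j43.77 Ω
  Z3: Z = 1/(jωC) = -j/(ω·C) = 0 - j4.822e+04 Ω
Step 3 — With the output port shorted to ground, the output series arm Z2 runs from the junction to ground; the shunt arm Z3 also runs from the junction to ground. They appear in parallel: Z3 || Z2 = 0 + j43.81 Ω.
Step 4 — Series with input arm Z1: Z_in = Z1 + (Z3 || Z2) = 0 - j8.55e+05 Ω = 8.55e+05∠-90.0° Ω.

Z = 0 - j8.55e+05 Ω = 8.55e+05∠-90.0° Ω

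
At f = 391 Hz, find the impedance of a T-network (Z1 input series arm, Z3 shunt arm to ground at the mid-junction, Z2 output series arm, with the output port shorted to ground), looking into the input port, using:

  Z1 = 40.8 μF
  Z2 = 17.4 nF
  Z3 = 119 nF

Step 1 — Angular frequency: ω = 2π·f = 2π·391 = 2457 rad/s.
Step 2 — Component impedances:
  Z1: Z = 1/(jωC) = -j/(ω·C) = 0 - j9.977 Ω
  Z2: Z = 1/(jωC) = -j/(ω·C) = 0 - j2.339e+04 Ω
  Z3: Z = 1/(jωC) = -j/(ω·C) = 0 - j3421 Ω
Step 3 — With the output port shorted to ground, the output series arm Z2 runs from the junction to ground; the shunt arm Z3 also runs from the junction to ground. They appear in parallel: Z3 || Z2 = 0 - j2984 Ω.
Step 4 — Series with input arm Z1: Z_in = Z1 + (Z3 || Z2) = 0 - j2994 Ω = 2994∠-90.0° Ω.

Z = 0 - j2994 Ω = 2994∠-90.0° Ω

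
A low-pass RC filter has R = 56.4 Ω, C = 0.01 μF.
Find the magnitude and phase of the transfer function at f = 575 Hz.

Step 1 — Angular frequency: ω = 2π·575 = 3613 rad/s.
Step 2 — Transfer function: H(jω) = 1/(1 + jωRC).
Step 3 — Denominator: 1 + jωRC = 1 + j·3613·56.4·1e-08 = 1 + j0.002038.
Step 4 — H = 1 - j0.002038.
Step 5 — Magnitude: |H| = 1 (-0.0 dB); phase: φ = -0.1°.

|H| = 1 (-0.0 dB), φ = -0.1°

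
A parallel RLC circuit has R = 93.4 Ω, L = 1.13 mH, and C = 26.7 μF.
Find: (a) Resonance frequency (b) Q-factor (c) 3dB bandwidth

Step 1 — Resonance: ω₀ = 1/√(LC) = 1/√(0.00113·2.67e-05) = 5757 rad/s.
Step 2 — f₀ = ω₀/(2π) = 916.3 Hz.
Step 3 — Parallel Q: Q = R/(ω₀L) = 93.4/(5757·0.00113) = 14.36.
Step 4 — Bandwidth: Δω = ω₀/Q = 401 rad/s; BW = Δω/(2π) = 63.82 Hz.

(a) f₀ = 916.3 Hz  (b) Q = 14.36  (c) BW = 63.82 Hz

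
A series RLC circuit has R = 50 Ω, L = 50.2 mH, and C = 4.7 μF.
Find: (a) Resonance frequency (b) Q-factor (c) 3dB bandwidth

Step 1 — Resonance: ω₀ = 1/√(LC) = 1/√(0.0502·4.7e-06) = 2059 rad/s.
Step 2 — f₀ = ω₀/(2π) = 327.7 Hz.
Step 3 — Series Q: Q = ω₀L/R = 2059·0.0502/50 = 2.067.
Step 4 — Bandwidth: Δω = ω₀/Q = 996 rad/s; BW = Δω/(2π) = 158.5 Hz.

(a) f₀ = 327.7 Hz  (b) Q = 2.067  (c) BW = 158.5 Hz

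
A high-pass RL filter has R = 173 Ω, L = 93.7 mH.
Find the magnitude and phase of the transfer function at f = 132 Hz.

Step 1 — Angular frequency: ω = 2π·132 = 829.4 rad/s.
Step 2 — Transfer function: H(jω) = jωL/(R + jωL).
Step 3 — Numerator jωL = j·77.71; denominator R + jωL = 173 + j77.71.
Step 4 — H = 0.1679 + j0.3738.
Step 5 — Magnitude: |H| = 0.4098 (-7.7 dB); phase: φ = 65.8°.

|H| = 0.4098 (-7.7 dB), φ = 65.8°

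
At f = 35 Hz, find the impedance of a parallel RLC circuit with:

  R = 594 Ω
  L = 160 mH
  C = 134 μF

Step 1 — Angular frequency: ω = 2π·f = 2π·35 = 219.9 rad/s.
Step 2 — Component impedances:
  R: Z = R = 594 Ω
  L: Z = jωL = j·219.9·0.16 = 0 + j35.19 Ω
  C: Z = 1/(jωC) = -j/(ω·C) = 0 - j33.93 Ω
Step 3 — Parallel combination: 1/Z_total = 1/R + 1/L + 1/C; Z_total = 428.2 - j266.5 Ω = 504.3∠-31.9° Ω.

Z = 428.2 - j266.5 Ω = 504.3∠-31.9° Ω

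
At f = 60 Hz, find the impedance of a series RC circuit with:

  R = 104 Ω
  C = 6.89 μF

Step 1 — Angular frequency: ω = 2π·f = 2π·60 = 377 rad/s.
Step 2 — Component impedances:
  R: Z = R = 104 Ω
  C: Z = 1/(jωC) = -j/(ω·C) = 0 - j385 Ω
Step 3 — Series combination: Z_total = R + C = 104 - j385 Ω = 398.8∠-74.9° Ω.

Z = 104 - j385 Ω = 398.8∠-74.9° Ω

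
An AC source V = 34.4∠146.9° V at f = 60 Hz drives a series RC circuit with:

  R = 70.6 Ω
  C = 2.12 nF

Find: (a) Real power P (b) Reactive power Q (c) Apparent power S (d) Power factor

Step 1 — Angular frequency: ω = 2π·f = 2π·60 = 377 rad/s.
Step 2 — Component impedances:
  R: Z = R = 70.6 Ω
  C: Z = 1/(jωC) = -j/(ω·C) = 0 - j1.251e+06 Ω
Step 3 — Series combination: Z_total = R + C = 70.6 - j1.251e+06 Ω = 1.251e+06∠-90.0° Ω.
Step 4 — Source phasor: V = 34.4∠146.9° V = -28.82 + j18.79 V.
Step 5 — Current: I = V / Z = -1.502e-05 - j2.303e-05 A = 2.749e-05∠-123.1° A.
Step 6 — Complex power: S = V·I* = 5.336e-08 - j0.0009458 VA.
Step 7 — Real power: P = Re(S) = 5.336e-08 W.
Step 8 — Reactive power: Q = Im(S) = -0.0009458 VAR.
Step 9 — Apparent power: |S| = 0.0009458 VA.
Step 10 — Power factor: PF = P/|S| = 5.643e-05 (leading).

(a) P = 5.336e-08 W  (b) Q = -0.0009458 VAR  (c) S = 0.0009458 VA  (d) PF = 5.643e-05 (leading)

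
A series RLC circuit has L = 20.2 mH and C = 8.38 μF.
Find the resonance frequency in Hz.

Step 1 — Resonance condition Im(Z)=0 gives ω₀ = 1/√(LC).
Step 2 — ω₀ = 1/√(0.0202·8.38e-06) = 2431 rad/s.
Step 3 — f₀ = ω₀/(2π) = 386.8 Hz.

f₀ = 386.8 Hz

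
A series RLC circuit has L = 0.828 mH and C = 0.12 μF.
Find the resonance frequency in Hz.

Step 1 — Resonance condition Im(Z)=0 gives ω₀ = 1/√(LC).
Step 2 — ω₀ = 1/√(0.000828·1.2e-07) = 1.003e+05 rad/s.
Step 3 — f₀ = ω₀/(2π) = 1.597e+04 Hz.

f₀ = 1.597e+04 Hz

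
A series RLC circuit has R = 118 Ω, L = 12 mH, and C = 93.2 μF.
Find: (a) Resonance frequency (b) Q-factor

Step 1 — Resonance condition Im(Z)=0 gives ω₀ = 1/√(LC).
Step 2 — ω₀ = 1/√(0.012·9.32e-05) = 945.6 rad/s.
Step 3 — f₀ = ω₀/(2π) = 150.5 Hz.
Step 4 — Series Q: Q = ω₀L/R = 945.6·0.012/118 = 0.09616.

(a) f₀ = 150.5 Hz  (b) Q = 0.09616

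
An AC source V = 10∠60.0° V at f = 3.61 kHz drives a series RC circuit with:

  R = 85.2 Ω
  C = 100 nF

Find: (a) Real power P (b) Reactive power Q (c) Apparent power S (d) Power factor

Step 1 — Angular frequency: ω = 2π·f = 2π·3610 = 2.268e+04 rad/s.
Step 2 — Component impedances:
  R: Z = R = 85.2 Ω
  C: Z = 1/(jωC) = -j/(ω·C) = 0 - j440.9 Ω
Step 3 — Series combination: Z_total = R + C = 85.2 - j440.9 Ω = 449∠-79.1° Ω.
Step 4 — Source phasor: V = 10∠60.0° V = 5 + j8.66 V.
Step 5 — Current: I = V / Z = -0.01682 + j0.01459 A = 0.02227∠139.1° A.
Step 6 — Complex power: S = V·I* = 0.04226 - j0.2187 VA.
Step 7 — Real power: P = Re(S) = 0.04226 W.
Step 8 — Reactive power: Q = Im(S) = -0.2187 VAR.
Step 9 — Apparent power: |S| = 0.2227 VA.
Step 10 — Power factor: PF = P/|S| = 0.1897 (leading).

(a) P = 0.04226 W  (b) Q = -0.2187 VAR  (c) S = 0.2227 VA  (d) PF = 0.1897 (leading)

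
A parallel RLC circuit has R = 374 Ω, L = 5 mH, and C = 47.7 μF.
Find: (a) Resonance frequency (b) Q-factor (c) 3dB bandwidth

Step 1 — Resonance: ω₀ = 1/√(LC) = 1/√(0.005·4.77e-05) = 2048 rad/s.
Step 2 — f₀ = ω₀/(2π) = 325.9 Hz.
Step 3 — Parallel Q: Q = R/(ω₀L) = 374/(2048·0.005) = 36.53.
Step 4 — Bandwidth: Δω = ω₀/Q = 56.05 rad/s; BW = Δω/(2π) = 8.921 Hz.

(a) f₀ = 325.9 Hz  (b) Q = 36.53  (c) BW = 8.921 Hz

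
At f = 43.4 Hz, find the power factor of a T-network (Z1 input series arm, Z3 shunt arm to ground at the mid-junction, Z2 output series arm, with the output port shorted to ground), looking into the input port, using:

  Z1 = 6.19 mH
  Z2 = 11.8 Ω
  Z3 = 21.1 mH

Step 1 — Angular frequency: ω = 2π·f = 2π·43.4 = 272.7 rad/s.
Step 2 — Component impedances:
  Z1: Z = jωL = j·272.7·0.00619 = 0 + j1.688 Ω
  Z2: Z = R = 11.8 Ω
  Z3: Z = jωL = j·272.7·0.0211 = 0 + j5.754 Ω
Step 3 — With the output port shorted to ground, the output series arm Z2 runs from the junction to ground; the shunt arm Z3 also runs from the junction to ground. They appear in parallel: Z3 || Z2 = 2.267 + j4.649 Ω.
Step 4 — Series with input arm Z1: Z_in = Z1 + (Z3 || Z2) = 2.267 + j6.336 Ω = 6.73∠70.3° Ω.
Step 5 — Power factor: PF = cos(φ) = Re(Z)/|Z| = 2.267/6.73 = 0.3368.
Step 6 — Type: Im(Z) = 6.336 ⇒ lagging (phase φ = 70.3°).

PF = 0.3368 (lagging, φ = 70.3°)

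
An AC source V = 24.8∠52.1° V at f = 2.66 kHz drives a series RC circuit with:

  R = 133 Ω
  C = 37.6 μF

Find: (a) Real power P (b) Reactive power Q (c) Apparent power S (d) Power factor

Step 1 — Angular frequency: ω = 2π·f = 2π·2660 = 1.671e+04 rad/s.
Step 2 — Component impedances:
  R: Z = R = 133 Ω
  C: Z = 1/(jωC) = -j/(ω·C) = 0 - j1.591 Ω
Step 3 — Series combination: Z_total = R + C = 133 - j1.591 Ω = 133∠-0.7° Ω.
Step 4 — Source phasor: V = 24.8∠52.1° V = 15.23 + j19.57 V.
Step 5 — Current: I = V / Z = 0.1128 + j0.1485 A = 0.1865∠52.8° A.
Step 6 — Complex power: S = V·I* = 4.624 - j0.05532 VA.
Step 7 — Real power: P = Re(S) = 4.624 W.
Step 8 — Reactive power: Q = Im(S) = -0.05532 VAR.
Step 9 — Apparent power: |S| = 4.624 VA.
Step 10 — Power factor: PF = P/|S| = 0.9999 (leading).

(a) P = 4.624 W  (b) Q = -0.05532 VAR  (c) S = 4.624 VA  (d) PF = 0.9999 (leading)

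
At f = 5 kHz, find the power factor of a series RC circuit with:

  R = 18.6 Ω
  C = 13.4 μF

Step 1 — Angular frequency: ω = 2π·f = 2π·5000 = 3.142e+04 rad/s.
Step 2 — Component impedances:
  R: Z = R = 18.6 Ω
  C: Z = 1/(jωC) = -j/(ω·C) = 0 - j2.375 Ω
Step 3 — Series combination: Z_total = R + C = 18.6 - j2.375 Ω = 18.75∠-7.3° Ω.
Step 4 — Power factor: PF = cos(φ) = Re(Z)/|Z| = 18.6/18.751 = 0.9919.
Step 5 — Type: Im(Z) = -2.375 ⇒ leading (phase φ = -7.3°).

PF = 0.9919 (leading, φ = -7.3°)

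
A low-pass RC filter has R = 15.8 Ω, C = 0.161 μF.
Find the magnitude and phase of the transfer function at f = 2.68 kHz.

Step 1 — Angular frequency: ω = 2π·2680 = 1.684e+04 rad/s.
Step 2 — Transfer function: H(jω) = 1/(1 + jωRC).
Step 3 — Denominator: 1 + jωRC = 1 + j·1.684e+04·15.8·1.61e-07 = 1 + j0.04283.
Step 4 — H = 0.9982 - j0.04276.
Step 5 — Magnitude: |H| = 0.9991 (-0.0 dB); phase: φ = -2.5°.

|H| = 0.9991 (-0.0 dB), φ = -2.5°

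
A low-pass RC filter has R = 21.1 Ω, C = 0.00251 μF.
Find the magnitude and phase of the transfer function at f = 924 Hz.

Step 1 — Angular frequency: ω = 2π·924 = 5806 rad/s.
Step 2 — Transfer function: H(jω) = 1/(1 + jωRC).
Step 3 — Denominator: 1 + jωRC = 1 + j·5806·21.1·2.51e-09 = 1 + j0.0003075.
Step 4 — H = 1 - j0.0003075.
Step 5 — Magnitude: |H| = 1 (-0.0 dB); phase: φ = -0.0°.

|H| = 1 (-0.0 dB), φ = -0.0°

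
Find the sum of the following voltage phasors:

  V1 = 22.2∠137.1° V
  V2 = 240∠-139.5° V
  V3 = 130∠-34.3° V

Step 1 — Convert each phasor to rectangular form:
  V1 = 22.2·(cos(137.1°) + j·sin(137.1°)) = -16.26 + j15.11 V
  V2 = 240·(cos(-139.5°) + j·sin(-139.5°)) = -182.5 - j155.9 V
  V3 = 130·(cos(-34.3°) + j·sin(-34.3°)) = 107.4 - j73.26 V
Step 2 — Sum components: V_total = -91.37 - j214 V.
Step 3 — Convert to polar: |V_total| = 232.7 V, ∠V_total = -113.1°.

V_total = 232.7∠-113.1° V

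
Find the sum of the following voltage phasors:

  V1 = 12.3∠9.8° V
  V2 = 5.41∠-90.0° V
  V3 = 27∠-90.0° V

Step 1 — Convert each phasor to rectangular form:
  V1 = 12.3·(cos(9.8°) + j·sin(9.8°)) = 12.12 + j2.094 V
  V2 = 5.41·(cos(-90.0°) + j·sin(-90.0°)) = 0 - j5.41 V
  V3 = 27·(cos(-90.0°) + j·sin(-90.0°)) = 0 - j27 V
Step 2 — Sum components: V_total = 12.12 - j30.32 V.
Step 3 — Convert to polar: |V_total| = 32.65 V, ∠V_total = -68.2°.

V_total = 32.65∠-68.2° V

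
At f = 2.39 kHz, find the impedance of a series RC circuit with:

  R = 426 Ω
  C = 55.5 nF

Step 1 — Angular frequency: ω = 2π·f = 2π·2390 = 1.502e+04 rad/s.
Step 2 — Component impedances:
  R: Z = R = 426 Ω
  C: Z = 1/(jωC) = -j/(ω·C) = 0 - j1200 Ω
Step 3 — Series combination: Z_total = R + C = 426 - j1200 Ω = 1273∠-70.5° Ω.

Z = 426 - j1200 Ω = 1273∠-70.5° Ω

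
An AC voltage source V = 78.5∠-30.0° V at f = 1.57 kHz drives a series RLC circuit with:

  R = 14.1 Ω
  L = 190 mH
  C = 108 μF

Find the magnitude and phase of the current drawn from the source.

Step 1 — Angular frequency: ω = 2π·f = 2π·1570 = 9865 rad/s.
Step 2 — Component impedances:
  R: Z = R = 14.1 Ω
  L: Z = jωL = j·9865·0.19 = 0 + j1874 Ω
  C: Z = 1/(jωC) = -j/(ω·C) = 0 - j0.9386 Ω
Step 3 — Series combination: Z_total = R + L + C = 14.1 + j1873 Ω = 1873∠89.6° Ω.
Step 4 — Source phasor: V = 78.5∠-30.0° V = 67.98 - j39.25 V.
Step 5 — Ohm's law: I = V / Z_total = (67.98 - j39.25) / (14.1 + j1873) = -0.02068 - j0.03645 A.
Step 6 — Convert to polar: |I| = 0.0419 A, ∠I = -119.6°.

I = 0.0419∠-119.6° A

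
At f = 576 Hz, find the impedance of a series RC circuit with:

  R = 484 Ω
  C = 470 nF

Step 1 — Angular frequency: ω = 2π·f = 2π·576 = 3619 rad/s.
Step 2 — Component impedances:
  R: Z = R = 484 Ω
  C: Z = 1/(jωC) = -j/(ω·C) = 0 - j587.9 Ω
Step 3 — Series combination: Z_total = R + C = 484 - j587.9 Ω = 761.5∠-50.5° Ω.

Z = 484 - j587.9 Ω = 761.5∠-50.5° Ω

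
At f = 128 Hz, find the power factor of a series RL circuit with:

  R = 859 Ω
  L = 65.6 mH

Step 1 — Angular frequency: ω = 2π·f = 2π·128 = 804.2 rad/s.
Step 2 — Component impedances:
  R: Z = R = 859 Ω
  L: Z = jωL = j·804.2·0.0656 = 0 + j52.76 Ω
Step 3 — Series combination: Z_total = R + L = 859 + j52.76 Ω = 860.6∠3.5° Ω.
Step 4 — Power factor: PF = cos(φ) = Re(Z)/|Z| = 859/860.6 = 0.9981.
Step 5 — Type: Im(Z) = 52.76 ⇒ lagging (phase φ = 3.5°).

PF = 0.9981 (lagging, φ = 3.5°)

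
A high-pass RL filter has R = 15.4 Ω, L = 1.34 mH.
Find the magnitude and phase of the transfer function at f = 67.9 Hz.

Step 1 — Angular frequency: ω = 2π·67.9 = 426.6 rad/s.
Step 2 — Transfer function: H(jω) = jωL/(R + jωL).
Step 3 — Numerator jωL = j·0.5717; denominator R + jωL = 15.4 + j0.5717.
Step 4 — H = 0.001376 + j0.03707.
Step 5 — Magnitude: |H| = 0.0371 (-28.6 dB); phase: φ = 87.9°.

|H| = 0.0371 (-28.6 dB), φ = 87.9°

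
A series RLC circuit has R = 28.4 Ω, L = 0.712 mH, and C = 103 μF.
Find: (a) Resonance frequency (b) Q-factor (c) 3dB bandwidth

Step 1 — Resonance: ω₀ = 1/√(LC) = 1/√(0.000712·0.000103) = 3693 rad/s.
Step 2 — f₀ = ω₀/(2π) = 587.7 Hz.
Step 3 — Series Q: Q = ω₀L/R = 3693·0.000712/28.4 = 0.09258.
Step 4 — Bandwidth: Δω = ω₀/Q = 3.989e+04 rad/s; BW = Δω/(2π) = 6348 Hz.

(a) f₀ = 587.7 Hz  (b) Q = 0.09258  (c) BW = 6348 Hz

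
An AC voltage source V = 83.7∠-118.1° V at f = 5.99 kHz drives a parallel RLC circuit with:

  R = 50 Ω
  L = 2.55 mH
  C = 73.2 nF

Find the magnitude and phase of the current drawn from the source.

Step 1 — Angular frequency: ω = 2π·f = 2π·5990 = 3.764e+04 rad/s.
Step 2 — Component impedances:
  R: Z = R = 50 Ω
  L: Z = jωL = j·3.764e+04·0.00255 = 0 + j95.97 Ω
  C: Z = 1/(jωC) = -j/(ω·C) = 0 - j363 Ω
Step 3 — Parallel combination: 1/Z_total = 1/R + 1/L + 1/C; Z_total = 43.6 + j16.71 Ω = 46.69∠21.0° Ω.
Step 4 — Source phasor: V = 83.7∠-118.1° V = -39.42 - j73.83 V.
Step 5 — Ohm's law: I = V / Z_total = (-39.42 - j73.83) / (43.6 + j16.71) = -1.354 - j1.175 A.
Step 6 — Convert to polar: |I| = 1.793 A, ∠I = -139.1°.

I = 1.793∠-139.1° A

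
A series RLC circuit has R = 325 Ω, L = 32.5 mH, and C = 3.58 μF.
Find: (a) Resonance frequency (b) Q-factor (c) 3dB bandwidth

Step 1 — Resonance: ω₀ = 1/√(LC) = 1/√(0.0325·3.58e-06) = 2932 rad/s.
Step 2 — f₀ = ω₀/(2π) = 466.6 Hz.
Step 3 — Series Q: Q = ω₀L/R = 2932·0.0325/325 = 0.2932.
Step 4 — Bandwidth: Δω = ω₀/Q = 1e+04 rad/s; BW = Δω/(2π) = 1592 Hz.

(a) f₀ = 466.6 Hz  (b) Q = 0.2932  (c) BW = 1592 Hz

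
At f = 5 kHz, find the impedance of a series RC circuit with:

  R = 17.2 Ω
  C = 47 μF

Step 1 — Angular frequency: ω = 2π·f = 2π·5000 = 3.142e+04 rad/s.
Step 2 — Component impedances:
  R: Z = R = 17.2 Ω
  C: Z = 1/(jωC) = -j/(ω·C) = 0 - j0.6773 Ω
Step 3 — Series combination: Z_total = R + C = 17.2 - j0.6773 Ω = 17.21∠-2.3° Ω.

Z = 17.2 - j0.6773 Ω = 17.21∠-2.3° Ω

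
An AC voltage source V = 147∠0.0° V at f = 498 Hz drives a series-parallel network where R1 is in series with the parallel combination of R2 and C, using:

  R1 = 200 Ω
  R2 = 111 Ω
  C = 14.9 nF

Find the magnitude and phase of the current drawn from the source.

Step 1 — Angular frequency: ω = 2π·f = 2π·498 = 3129 rad/s.
Step 2 — Component impedances:
  R1: Z = R = 200 Ω
  R2: Z = R = 111 Ω
  C: Z = 1/(jωC) = -j/(ω·C) = 0 - j2.145e+04 Ω
Step 3 — Parallel branch: R2 || C = 1/(1/R2 + 1/C) = 111 - j0.5744 Ω.
Step 4 — Series with R1: Z_total = R1 + (R2 || C) = 311 - j0.5744 Ω = 311∠-0.1° Ω.
Step 5 — Source phasor: V = 147∠0.0° V = 147 V.
Step 6 — Ohm's law: I = V / Z_total = (147) / (311 - j0.5744) = 0.4727 + j0.000873 A.
Step 7 — Convert to polar: |I| = 0.4727 A, ∠I = 0.1°.

I = 0.4727∠0.1° A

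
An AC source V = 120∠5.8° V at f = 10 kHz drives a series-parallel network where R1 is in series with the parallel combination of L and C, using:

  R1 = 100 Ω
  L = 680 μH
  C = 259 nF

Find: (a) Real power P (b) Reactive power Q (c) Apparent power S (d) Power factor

Step 1 — Angular frequency: ω = 2π·f = 2π·1e+04 = 6.283e+04 rad/s.
Step 2 — Component impedances:
  R1: Z = R = 100 Ω
  L: Z = jωL = j·6.283e+04·0.00068 = 0 + j42.73 Ω
  C: Z = 1/(jωC) = -j/(ω·C) = 0 - j61.45 Ω
Step 3 — Parallel branch: L || C = 1/(1/L + 1/C) = 0 + j140.2 Ω.
Step 4 — Series with R1: Z_total = R1 + (L || C) = 100 + j140.2 Ω = 172.2∠54.5° Ω.
Step 5 — Source phasor: V = 120∠5.8° V = 119.4 + j12.13 V.
Step 6 — Current: I = V / Z = 0.4598 - j0.5235 A = 0.6968∠-48.7° A.
Step 7 — Complex power: S = V·I* = 48.55 + j68.07 VA.
Step 8 — Real power: P = Re(S) = 48.55 W.
Step 9 — Reactive power: Q = Im(S) = 68.07 VAR.
Step 10 — Apparent power: |S| = 83.61 VA.
Step 11 — Power factor: PF = P/|S| = 0.5806 (lagging).

(a) P = 48.55 W  (b) Q = 68.07 VAR  (c) S = 83.61 VA  (d) PF = 0.5806 (lagging)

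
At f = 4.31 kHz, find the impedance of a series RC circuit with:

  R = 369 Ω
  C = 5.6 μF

Step 1 — Angular frequency: ω = 2π·f = 2π·4310 = 2.708e+04 rad/s.
Step 2 — Component impedances:
  R: Z = R = 369 Ω
  C: Z = 1/(jωC) = -j/(ω·C) = 0 - j6.594 Ω
Step 3 — Series combination: Z_total = R + C = 369 - j6.594 Ω = 369.1∠-1.0° Ω.

Z = 369 - j6.594 Ω = 369.1∠-1.0° Ω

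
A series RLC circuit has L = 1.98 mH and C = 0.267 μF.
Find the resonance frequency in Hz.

Step 1 — Resonance condition Im(Z)=0 gives ω₀ = 1/√(LC).
Step 2 — ω₀ = 1/√(0.00198·2.67e-07) = 4.349e+04 rad/s.
Step 3 — f₀ = ω₀/(2π) = 6922 Hz.

f₀ = 6922 Hz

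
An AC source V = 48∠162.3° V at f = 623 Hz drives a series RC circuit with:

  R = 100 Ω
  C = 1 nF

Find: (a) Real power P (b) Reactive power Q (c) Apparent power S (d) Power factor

Step 1 — Angular frequency: ω = 2π·f = 2π·623 = 3914 rad/s.
Step 2 — Component impedances:
  R: Z = R = 100 Ω
  C: Z = 1/(jωC) = -j/(ω·C) = 0 - j2.555e+05 Ω
Step 3 — Series combination: Z_total = R + C = 100 - j2.555e+05 Ω = 2.555e+05∠-90.0° Ω.
Step 4 — Source phasor: V = 48∠162.3° V = -45.73 + j14.59 V.
Step 5 — Current: I = V / Z = -5.72e-05 - j0.000179 A = 0.0001879∠-107.7° A.
Step 6 — Complex power: S = V·I* = 3.53e-06 - j0.009019 VA.
Step 7 — Real power: P = Re(S) = 3.53e-06 W.
Step 8 — Reactive power: Q = Im(S) = -0.009019 VAR.
Step 9 — Apparent power: |S| = 0.009019 VA.
Step 10 — Power factor: PF = P/|S| = 0.0003914 (leading).

(a) P = 3.53e-06 W  (b) Q = -0.009019 VAR  (c) S = 0.009019 VA  (d) PF = 0.0003914 (leading)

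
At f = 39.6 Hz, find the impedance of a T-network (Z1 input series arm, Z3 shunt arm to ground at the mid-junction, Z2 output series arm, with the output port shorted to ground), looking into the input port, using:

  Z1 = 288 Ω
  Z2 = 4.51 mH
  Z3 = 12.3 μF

Step 1 — Angular frequency: ω = 2π·f = 2π·39.6 = 248.8 rad/s.
Step 2 — Component impedances:
  Z1: Z = R = 288 Ω
  Z2: Z = jωL = j·248.8·0.00451 = 0 + j1.122 Ω
  Z3: Z = 1/(jωC) = -j/(ω·C) = 0 - j326.8 Ω
Step 3 — With the output port shorted to ground, the output series arm Z2 runs from the junction to ground; the shunt arm Z3 also runs from the junction to ground. They appear in parallel: Z3 || Z2 = 0 + j1.126 Ω.
Step 4 — Series with input arm Z1: Z_in = Z1 + (Z3 || Z2) = 288 + j1.126 Ω = 288∠0.2° Ω.

Z = 288 + j1.126 Ω = 288∠0.2° Ω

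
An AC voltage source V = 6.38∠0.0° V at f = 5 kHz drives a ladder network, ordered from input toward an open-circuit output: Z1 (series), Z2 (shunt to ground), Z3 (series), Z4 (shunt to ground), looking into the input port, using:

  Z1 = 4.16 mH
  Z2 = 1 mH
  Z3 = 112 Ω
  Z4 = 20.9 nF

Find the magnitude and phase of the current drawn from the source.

Step 1 — Angular frequency: ω = 2π·f = 2π·5000 = 3.142e+04 rad/s.
Step 2 — Component impedances:
  Z1: Z = jωL = j·3.142e+04·0.00416 = 0 + j130.7 Ω
  Z2: Z = jωL = j·3.142e+04·0.001 = 0 + j31.42 Ω
  Z3: Z = R = 112 Ω
  Z4: Z = 1/(jωC) = -j/(ω·C) = 0 - j1523 Ω
Step 3 — Ladder network (open output): work backward from the far end, alternating series and parallel combinations. Z_in = 0.04941 + j162.8 Ω = 162.8∠90.0° Ω.
Step 4 — Source phasor: V = 6.38∠0.0° V = 6.38 V.
Step 5 — Ohm's law: I = V / Z_total = (6.38) / (0.04941 + j162.8) = 1.19e-05 - j0.0392 A.
Step 6 — Convert to polar: |I| = 0.0392 A, ∠I = -90.0°.

I = 0.0392∠-90.0° A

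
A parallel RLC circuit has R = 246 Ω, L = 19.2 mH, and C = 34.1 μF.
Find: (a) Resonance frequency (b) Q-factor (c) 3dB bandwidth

Step 1 — Resonance: ω₀ = 1/√(LC) = 1/√(0.0192·3.41e-05) = 1236 rad/s.
Step 2 — f₀ = ω₀/(2π) = 196.7 Hz.
Step 3 — Parallel Q: Q = R/(ω₀L) = 246/(1236·0.0192) = 10.37.
Step 4 — Bandwidth: Δω = ω₀/Q = 119.2 rad/s; BW = Δω/(2π) = 18.97 Hz.

(a) f₀ = 196.7 Hz  (b) Q = 10.37  (c) BW = 18.97 Hz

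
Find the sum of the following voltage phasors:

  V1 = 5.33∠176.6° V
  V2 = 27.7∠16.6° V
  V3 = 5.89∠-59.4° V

Step 1 — Convert each phasor to rectangular form:
  V1 = 5.33·(cos(176.6°) + j·sin(176.6°)) = -5.321 + j0.3161 V
  V2 = 27.7·(cos(16.6°) + j·sin(16.6°)) = 26.55 + j7.914 V
  V3 = 5.89·(cos(-59.4°) + j·sin(-59.4°)) = 2.998 - j5.07 V
Step 2 — Sum components: V_total = 24.22 + j3.16 V.
Step 3 — Convert to polar: |V_total| = 24.43 V, ∠V_total = 7.4°.

V_total = 24.43∠7.4° V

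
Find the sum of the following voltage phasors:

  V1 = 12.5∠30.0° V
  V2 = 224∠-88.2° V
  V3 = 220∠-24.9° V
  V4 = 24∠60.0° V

Step 1 — Convert each phasor to rectangular form:
  V1 = 12.5·(cos(30.0°) + j·sin(30.0°)) = 10.83 + j6.25 V
  V2 = 224·(cos(-88.2°) + j·sin(-88.2°)) = 7.036 - j223.9 V
  V3 = 220·(cos(-24.9°) + j·sin(-24.9°)) = 199.5 - j92.63 V
  V4 = 24·(cos(60.0°) + j·sin(60.0°)) = 12 + j20.78 V
Step 2 — Sum components: V_total = 229.4 - j289.5 V.
Step 3 — Convert to polar: |V_total| = 369.4 V, ∠V_total = -51.6°.

V_total = 369.4∠-51.6° V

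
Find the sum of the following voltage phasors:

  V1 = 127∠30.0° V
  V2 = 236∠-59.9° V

Step 1 — Convert each phasor to rectangular form:
  V1 = 127·(cos(30.0°) + j·sin(30.0°)) = 110 + j63.5 V
  V2 = 236·(cos(-59.9°) + j·sin(-59.9°)) = 118.4 - j204.2 V
Step 2 — Sum components: V_total = 228.3 - j140.7 V.
Step 3 — Convert to polar: |V_total| = 268.2 V, ∠V_total = -31.6°.

V_total = 268.2∠-31.6° V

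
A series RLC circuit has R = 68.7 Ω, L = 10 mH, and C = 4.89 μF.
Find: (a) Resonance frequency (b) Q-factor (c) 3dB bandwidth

Step 1 — Resonance: ω₀ = 1/√(LC) = 1/√(0.01·4.89e-06) = 4522 rad/s.
Step 2 — f₀ = ω₀/(2π) = 719.7 Hz.
Step 3 — Series Q: Q = ω₀L/R = 4522·0.01/68.7 = 0.6582.
Step 4 — Bandwidth: Δω = ω₀/Q = 6870 rad/s; BW = Δω/(2π) = 1093 Hz.

(a) f₀ = 719.7 Hz  (b) Q = 0.6582  (c) BW = 1093 Hz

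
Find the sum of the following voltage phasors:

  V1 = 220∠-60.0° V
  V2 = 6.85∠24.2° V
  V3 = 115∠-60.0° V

Step 1 — Convert each phasor to rectangular form:
  V1 = 220·(cos(-60.0°) + j·sin(-60.0°)) = 110 - j190.5 V
  V2 = 6.85·(cos(24.2°) + j·sin(24.2°)) = 6.248 + j2.808 V
  V3 = 115·(cos(-60.0°) + j·sin(-60.0°)) = 57.5 - j99.59 V
Step 2 — Sum components: V_total = 173.7 - j287.3 V.
Step 3 — Convert to polar: |V_total| = 335.8 V, ∠V_total = -58.8°.

V_total = 335.8∠-58.8° V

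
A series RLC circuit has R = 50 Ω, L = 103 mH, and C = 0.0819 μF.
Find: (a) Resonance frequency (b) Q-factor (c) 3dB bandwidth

Step 1 — Resonance: ω₀ = 1/√(LC) = 1/√(0.103·8.19e-08) = 1.089e+04 rad/s.
Step 2 — f₀ = ω₀/(2π) = 1733 Hz.
Step 3 — Series Q: Q = ω₀L/R = 1.089e+04·0.103/50 = 22.43.
Step 4 — Bandwidth: Δω = ω₀/Q = 485.4 rad/s; BW = Δω/(2π) = 77.26 Hz.

(a) f₀ = 1733 Hz  (b) Q = 22.43  (c) BW = 77.26 Hz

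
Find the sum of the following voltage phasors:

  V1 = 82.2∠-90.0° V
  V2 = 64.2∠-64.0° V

Step 1 — Convert each phasor to rectangular form:
  V1 = 82.2·(cos(-90.0°) + j·sin(-90.0°)) = 0 - j82.2 V
  V2 = 64.2·(cos(-64.0°) + j·sin(-64.0°)) = 28.14 - j57.7 V
Step 2 — Sum components: V_total = 28.14 - j139.9 V.
Step 3 — Convert to polar: |V_total| = 142.7 V, ∠V_total = -78.6°.

V_total = 142.7∠-78.6° V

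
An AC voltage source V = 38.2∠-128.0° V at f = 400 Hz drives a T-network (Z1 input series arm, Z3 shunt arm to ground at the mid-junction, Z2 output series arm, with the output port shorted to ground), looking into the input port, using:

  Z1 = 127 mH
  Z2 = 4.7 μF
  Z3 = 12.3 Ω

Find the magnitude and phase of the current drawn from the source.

Step 1 — Angular frequency: ω = 2π·f = 2π·400 = 2513 rad/s.
Step 2 — Component impedances:
  Z1: Z = jωL = j·2513·0.127 = 0 + j319.2 Ω
  Z2: Z = 1/(jωC) = -j/(ω·C) = 0 - j84.66 Ω
  Z3: Z = R = 12.3 Ω
Step 3 — With the output port shorted to ground, the output series arm Z2 runs from the junction to ground; the shunt arm Z3 also runs from the junction to ground. They appear in parallel: Z3 || Z2 = 12.05 - j1.75 Ω.
Step 4 — Series with input arm Z1: Z_in = Z1 + (Z3 || Z2) = 12.05 + j317.4 Ω = 317.7∠87.8° Ω.
Step 5 — Source phasor: V = 38.2∠-128.0° V = -23.52 - j30.1 V.
Step 6 — Ohm's law: I = V / Z_total = (-23.52 - j30.1) / (12.05 + j317.4) = -0.0975 + j0.07039 A.
Step 7 — Convert to polar: |I| = 0.1203 A, ∠I = 144.2°.

I = 0.1203∠144.2° A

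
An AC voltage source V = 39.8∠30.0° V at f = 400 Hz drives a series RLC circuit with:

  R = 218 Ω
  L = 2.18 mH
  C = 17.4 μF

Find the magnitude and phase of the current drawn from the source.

Step 1 — Angular frequency: ω = 2π·f = 2π·400 = 2513 rad/s.
Step 2 — Component impedances:
  R: Z = R = 218 Ω
  L: Z = jωL = j·2513·0.00218 = 0 + j5.479 Ω
  C: Z = 1/(jωC) = -j/(ω·C) = 0 - j22.87 Ω
Step 3 — Series combination: Z_total = R + L + C = 218 - j17.39 Ω = 218.7∠-4.6° Ω.
Step 4 — Source phasor: V = 39.8∠30.0° V = 34.47 + j19.9 V.
Step 5 — Ohm's law: I = V / Z_total = (34.47 + j19.9) / (218 - j17.39) = 0.1499 + j0.1032 A.
Step 6 — Convert to polar: |I| = 0.182 A, ∠I = 34.6°.

I = 0.182∠34.6° A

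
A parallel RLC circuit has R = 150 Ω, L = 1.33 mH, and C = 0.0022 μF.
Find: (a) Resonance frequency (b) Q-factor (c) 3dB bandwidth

Step 1 — Resonance: ω₀ = 1/√(LC) = 1/√(0.00133·2.2e-09) = 5.846e+05 rad/s.
Step 2 — f₀ = ω₀/(2π) = 9.304e+04 Hz.
Step 3 — Parallel Q: Q = R/(ω₀L) = 150/(5.846e+05·0.00133) = 0.1929.
Step 4 — Bandwidth: Δω = ω₀/Q = 3.03e+06 rad/s; BW = Δω/(2π) = 4.823e+05 Hz.

(a) f₀ = 9.304e+04 Hz  (b) Q = 0.1929  (c) BW = 4.823e+05 Hz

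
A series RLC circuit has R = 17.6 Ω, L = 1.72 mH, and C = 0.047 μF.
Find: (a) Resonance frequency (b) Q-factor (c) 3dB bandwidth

Step 1 — Resonance condition Im(Z)=0 gives ω₀ = 1/√(LC).
Step 2 — ω₀ = 1/√(0.00172·4.7e-08) = 1.112e+05 rad/s.
Step 3 — f₀ = ω₀/(2π) = 1.77e+04 Hz.
Step 4 — Series Q: Q = ω₀L/R = 1.112e+05·0.00172/17.6 = 10.87.
Step 5 — 3dB bandwidth: Δω = ω₀/Q = 1.023e+04 rad/s; BW = Δω/(2π) = 1629 Hz.

(a) f₀ = 1.77e+04 Hz  (b) Q = 10.87  (c) BW = 1629 Hz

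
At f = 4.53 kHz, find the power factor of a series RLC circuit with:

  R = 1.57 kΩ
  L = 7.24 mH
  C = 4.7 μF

Step 1 — Angular frequency: ω = 2π·f = 2π·4530 = 2.846e+04 rad/s.
Step 2 — Component impedances:
  R: Z = R = 1570 Ω
  L: Z = jωL = j·2.846e+04·0.00724 = 0 + j206.1 Ω
  C: Z = 1/(jωC) = -j/(ω·C) = 0 - j7.475 Ω
Step 3 — Series combination: Z_total = R + L + C = 1570 + j198.6 Ω = 1583∠7.2° Ω.
Step 4 — Power factor: PF = cos(φ) = Re(Z)/|Z| = 1570/1582.5 = 0.9921.
Step 5 — Type: Im(Z) = 198.6 ⇒ lagging (phase φ = 7.2°).

PF = 0.9921 (lagging, φ = 7.2°)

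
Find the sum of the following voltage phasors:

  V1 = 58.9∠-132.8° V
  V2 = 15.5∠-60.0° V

Step 1 — Convert each phasor to rectangular form:
  V1 = 58.9·(cos(-132.8°) + j·sin(-132.8°)) = -40.02 - j43.22 V
  V2 = 15.5·(cos(-60.0°) + j·sin(-60.0°)) = 7.75 - j13.42 V
Step 2 — Sum components: V_total = -32.27 - j56.64 V.
Step 3 — Convert to polar: |V_total| = 65.19 V, ∠V_total = -119.7°.

V_total = 65.19∠-119.7° V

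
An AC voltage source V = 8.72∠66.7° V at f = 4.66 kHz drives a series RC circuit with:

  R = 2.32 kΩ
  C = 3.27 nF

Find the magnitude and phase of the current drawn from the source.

Step 1 — Angular frequency: ω = 2π·f = 2π·4660 = 2.928e+04 rad/s.
Step 2 — Component impedances:
  R: Z = R = 2320 Ω
  C: Z = 1/(jωC) = -j/(ω·C) = 0 - j1.044e+04 Ω
Step 3 — Series combination: Z_total = R + C = 2320 - j1.044e+04 Ω = 1.07e+04∠-77.5° Ω.
Step 4 — Source phasor: V = 8.72∠66.7° V = 3.449 + j8.009 V.
Step 5 — Ohm's law: I = V / Z_total = (3.449 + j8.009) / (2320 - j1.044e+04) = -0.0006608 + j0.000477 A.
Step 6 — Convert to polar: |I| = 0.000815 A, ∠I = 144.2°.

I = 0.000815∠144.2° A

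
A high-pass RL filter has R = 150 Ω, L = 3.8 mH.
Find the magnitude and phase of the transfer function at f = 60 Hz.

Step 1 — Angular frequency: ω = 2π·60 = 377 rad/s.
Step 2 — Transfer function: H(jω) = jωL/(R + jωL).
Step 3 — Numerator jωL = j·1.433; denominator R + jωL = 150 + j1.433.
Step 4 — H = 9.12e-05 + j0.00955.
Step 5 — Magnitude: |H| = 0.00955 (-40.4 dB); phase: φ = 89.5°.

|H| = 0.00955 (-40.4 dB), φ = 89.5°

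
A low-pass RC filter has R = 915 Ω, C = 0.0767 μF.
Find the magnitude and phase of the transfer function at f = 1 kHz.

Step 1 — Angular frequency: ω = 2π·1000 = 6283 rad/s.
Step 2 — Transfer function: H(jω) = 1/(1 + jωRC).
Step 3 — Denominator: 1 + jωRC = 1 + j·6283·915·7.67e-08 = 1 + j0.441.
Step 4 — H = 0.8372 - j0.3692.
Step 5 — Magnitude: |H| = 0.915 (-0.8 dB); phase: φ = -23.8°.

|H| = 0.915 (-0.8 dB), φ = -23.8°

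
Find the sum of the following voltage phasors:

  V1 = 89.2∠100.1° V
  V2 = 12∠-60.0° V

Step 1 — Convert each phasor to rectangular form:
  V1 = 89.2·(cos(100.1°) + j·sin(100.1°)) = -15.64 + j87.82 V
  V2 = 12·(cos(-60.0°) + j·sin(-60.0°)) = 6 - j10.39 V
Step 2 — Sum components: V_total = -9.643 + j77.43 V.
Step 3 — Convert to polar: |V_total| = 78.02 V, ∠V_total = 97.1°.

V_total = 78.02∠97.1° V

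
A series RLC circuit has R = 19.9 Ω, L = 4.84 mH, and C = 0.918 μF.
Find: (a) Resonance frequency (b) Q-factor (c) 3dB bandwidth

Step 1 — Resonance: ω₀ = 1/√(LC) = 1/√(0.00484·9.18e-07) = 1.5e+04 rad/s.
Step 2 — f₀ = ω₀/(2π) = 2388 Hz.
Step 3 — Series Q: Q = ω₀L/R = 1.5e+04·0.00484/19.9 = 3.649.
Step 4 — Bandwidth: Δω = ω₀/Q = 4112 rad/s; BW = Δω/(2π) = 654.4 Hz.

(a) f₀ = 2388 Hz  (b) Q = 3.649  (c) BW = 654.4 Hz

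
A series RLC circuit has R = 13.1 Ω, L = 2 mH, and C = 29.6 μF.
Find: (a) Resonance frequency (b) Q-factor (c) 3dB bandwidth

Step 1 — Resonance: ω₀ = 1/√(LC) = 1/√(0.002·2.96e-05) = 4110 rad/s.
Step 2 — f₀ = ω₀/(2π) = 654.1 Hz.
Step 3 — Series Q: Q = ω₀L/R = 4110·0.002/13.1 = 0.6275.
Step 4 — Bandwidth: Δω = ω₀/Q = 6550 rad/s; BW = Δω/(2π) = 1042 Hz.

(a) f₀ = 654.1 Hz  (b) Q = 0.6275  (c) BW = 1042 Hz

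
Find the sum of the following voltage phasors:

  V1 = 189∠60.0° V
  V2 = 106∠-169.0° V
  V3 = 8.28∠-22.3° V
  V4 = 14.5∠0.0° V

Step 1 — Convert each phasor to rectangular form:
  V1 = 189·(cos(60.0°) + j·sin(60.0°)) = 94.5 + j163.7 V
  V2 = 106·(cos(-169.0°) + j·sin(-169.0°)) = -104.1 - j20.23 V
  V3 = 8.28·(cos(-22.3°) + j·sin(-22.3°)) = 7.661 - j3.142 V
  V4 = 14.5·(cos(0.0°) + j·sin(0.0°)) = 14.5 V
Step 2 — Sum components: V_total = 12.61 + j140.3 V.
Step 3 — Convert to polar: |V_total| = 140.9 V, ∠V_total = 84.9°.

V_total = 140.9∠84.9° V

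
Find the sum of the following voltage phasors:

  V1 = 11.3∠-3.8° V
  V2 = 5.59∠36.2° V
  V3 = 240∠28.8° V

Step 1 — Convert each phasor to rectangular form:
  V1 = 11.3·(cos(-3.8°) + j·sin(-3.8°)) = 11.28 - j0.7489 V
  V2 = 5.59·(cos(36.2°) + j·sin(36.2°)) = 4.511 + j3.301 V
  V3 = 240·(cos(28.8°) + j·sin(28.8°)) = 210.3 + j115.6 V
Step 2 — Sum components: V_total = 226.1 + j118.2 V.
Step 3 — Convert to polar: |V_total| = 255.1 V, ∠V_total = 27.6°.

V_total = 255.1∠27.6° V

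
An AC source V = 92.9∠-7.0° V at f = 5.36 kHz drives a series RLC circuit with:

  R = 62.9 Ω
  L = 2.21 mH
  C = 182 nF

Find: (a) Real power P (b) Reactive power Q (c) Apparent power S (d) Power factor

Step 1 — Angular frequency: ω = 2π·f = 2π·5360 = 3.368e+04 rad/s.
Step 2 — Component impedances:
  R: Z = R = 62.9 Ω
  L: Z = jωL = j·3.368e+04·0.00221 = 0 + j74.43 Ω
  C: Z = 1/(jωC) = -j/(ω·C) = 0 - j163.1 Ω
Step 3 — Series combination: Z_total = R + L + C = 62.9 - j88.72 Ω = 108.8∠-54.7° Ω.
Step 4 — Source phasor: V = 92.9∠-7.0° V = 92.21 - j11.32 V.
Step 5 — Current: I = V / Z = 0.5753 + j0.6314 A = 0.8542∠47.7° A.
Step 6 — Complex power: S = V·I* = 45.9 - j64.74 VA.
Step 7 — Real power: P = Re(S) = 45.9 W.
Step 8 — Reactive power: Q = Im(S) = -64.74 VAR.
Step 9 — Apparent power: |S| = 79.36 VA.
Step 10 — Power factor: PF = P/|S| = 0.5784 (leading).

(a) P = 45.9 W  (b) Q = -64.74 VAR  (c) S = 79.36 VA  (d) PF = 0.5784 (leading)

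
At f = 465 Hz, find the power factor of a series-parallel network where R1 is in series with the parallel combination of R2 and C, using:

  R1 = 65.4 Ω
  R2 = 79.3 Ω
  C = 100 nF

Step 1 — Angular frequency: ω = 2π·f = 2π·465 = 2922 rad/s.
Step 2 — Component impedances:
  R1: Z = R = 65.4 Ω
  R2: Z = R = 79.3 Ω
  C: Z = 1/(jωC) = -j/(ω·C) = 0 - j3423 Ω
Step 3 — Parallel branch: R2 || C = 1/(1/R2 + 1/C) = 79.26 - j1.836 Ω.
Step 4 — Series with R1: Z_total = R1 + (R2 || C) = 144.7 - j1.836 Ω = 144.7∠-0.7° Ω.
Step 5 — Power factor: PF = cos(φ) = Re(Z)/|Z| = 144.66/144.67 = 0.9999.
Step 6 — Type: Im(Z) = -1.836 ⇒ leading (phase φ = -0.7°).

PF = 0.9999 (leading, φ = -0.7°)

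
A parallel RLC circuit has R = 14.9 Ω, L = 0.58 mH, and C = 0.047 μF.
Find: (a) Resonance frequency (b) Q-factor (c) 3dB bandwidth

Step 1 — Resonance: ω₀ = 1/√(LC) = 1/√(0.00058·4.7e-08) = 1.915e+05 rad/s.
Step 2 — f₀ = ω₀/(2π) = 3.048e+04 Hz.
Step 3 — Parallel Q: Q = R/(ω₀L) = 14.9/(1.915e+05·0.00058) = 0.1341.
Step 4 — Bandwidth: Δω = ω₀/Q = 1.428e+06 rad/s; BW = Δω/(2π) = 2.273e+05 Hz.

(a) f₀ = 3.048e+04 Hz  (b) Q = 0.1341  (c) BW = 2.273e+05 Hz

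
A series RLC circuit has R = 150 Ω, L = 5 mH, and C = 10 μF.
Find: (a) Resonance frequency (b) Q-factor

Step 1 — Resonance condition Im(Z)=0 gives ω₀ = 1/√(LC).
Step 2 — ω₀ = 1/√(0.005·1e-05) = 4472 rad/s.
Step 3 — f₀ = ω₀/(2π) = 711.8 Hz.
Step 4 — Series Q: Q = ω₀L/R = 4472·0.005/150 = 0.1491.

(a) f₀ = 711.8 Hz  (b) Q = 0.1491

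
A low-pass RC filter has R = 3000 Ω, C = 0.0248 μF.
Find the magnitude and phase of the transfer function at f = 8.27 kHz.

Step 1 — Angular frequency: ω = 2π·8270 = 5.196e+04 rad/s.
Step 2 — Transfer function: H(jω) = 1/(1 + jωRC).
Step 3 — Denominator: 1 + jωRC = 1 + j·5.196e+04·3000·2.48e-08 = 1 + j3.866.
Step 4 — H = 0.06271 - j0.2424.
Step 5 — Magnitude: |H| = 0.2504 (-12.0 dB); phase: φ = -75.5°.

|H| = 0.2504 (-12.0 dB), φ = -75.5°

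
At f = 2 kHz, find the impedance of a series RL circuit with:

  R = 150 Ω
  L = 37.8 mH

Step 1 — Angular frequency: ω = 2π·f = 2π·2000 = 1.257e+04 rad/s.
Step 2 — Component impedances:
  R: Z = R = 150 Ω
  L: Z = jωL = j·1.257e+04·0.0378 = 0 + j475 Ω
Step 3 — Series combination: Z_total = R + L = 150 + j475 Ω = 498.1∠72.5° Ω.

Z = 150 + j475 Ω = 498.1∠72.5° Ω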